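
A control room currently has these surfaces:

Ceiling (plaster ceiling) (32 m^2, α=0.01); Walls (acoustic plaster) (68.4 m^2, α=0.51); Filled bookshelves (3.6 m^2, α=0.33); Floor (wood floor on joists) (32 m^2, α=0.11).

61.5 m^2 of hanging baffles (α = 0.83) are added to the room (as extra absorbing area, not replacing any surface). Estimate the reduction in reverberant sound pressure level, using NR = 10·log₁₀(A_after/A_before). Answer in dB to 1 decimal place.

3.6 dB

Total absorption A_before = 32·0.01 + 68.4·0.51 + 3.6·0.33 + 32·0.11
  = 0.320 + 34.884 + 1.188 + 3.520 = 39.912 m^2 sabins.
Treatment contributes 61.5·0.83 = 51.045 sabins.
New total A_after = 90.957 sabins.
NR = 10·log₁₀(90.957/39.912) = 3.6 dB.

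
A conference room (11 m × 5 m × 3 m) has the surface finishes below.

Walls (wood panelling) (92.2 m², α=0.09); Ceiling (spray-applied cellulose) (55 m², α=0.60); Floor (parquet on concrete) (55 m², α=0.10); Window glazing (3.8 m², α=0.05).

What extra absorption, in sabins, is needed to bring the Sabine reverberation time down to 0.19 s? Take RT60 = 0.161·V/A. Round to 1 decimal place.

Summing Sᵢαᵢ: 8.298 + 33.000 + 5.500 + 0.190 → A₁ = 46.988 sabins.
For T = 0.19 s, need A₂ = 0.161·V/T = 0.161·165/0.19 = 139.816 sabins.
Additional absorption ΔA = 139.816 − 46.988 = 92.8 sabins.

92.8 sabins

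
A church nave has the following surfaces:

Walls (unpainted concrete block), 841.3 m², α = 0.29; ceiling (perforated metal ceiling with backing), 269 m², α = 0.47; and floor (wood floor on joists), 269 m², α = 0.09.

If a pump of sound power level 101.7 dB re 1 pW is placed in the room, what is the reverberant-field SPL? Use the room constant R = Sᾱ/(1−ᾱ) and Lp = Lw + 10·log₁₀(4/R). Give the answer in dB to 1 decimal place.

Σ(Sᵢαᵢ) = 841.3×0.29 + 269×0.47 + 269×0.09 = 394.617; total area S = 1379.3 m².
ᾱ = 394.617/1379.3 = 0.2861; R = Sᾱ/(1−ᾱ) = 394.617/(1−0.2861) = 552.762 m².
Lp = 101.7 + 10·log₁₀(4/552.762) = 101.7 + (-21.40) = 80.3 dB.

80.3 dB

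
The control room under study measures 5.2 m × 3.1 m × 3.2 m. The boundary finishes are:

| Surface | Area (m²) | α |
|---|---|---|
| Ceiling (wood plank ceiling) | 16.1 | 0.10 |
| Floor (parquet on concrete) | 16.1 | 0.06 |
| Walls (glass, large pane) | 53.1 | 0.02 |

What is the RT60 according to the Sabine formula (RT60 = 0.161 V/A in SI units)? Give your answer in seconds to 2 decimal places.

Summing Sᵢαᵢ: 1.610 + 0.966 + 1.062 → A = 3.638 sabins.
Room volume: 51.584 m³.
T = 0.161 V/A = 0.161·51.584/3.638 = 2.28 s.

2.28 seconds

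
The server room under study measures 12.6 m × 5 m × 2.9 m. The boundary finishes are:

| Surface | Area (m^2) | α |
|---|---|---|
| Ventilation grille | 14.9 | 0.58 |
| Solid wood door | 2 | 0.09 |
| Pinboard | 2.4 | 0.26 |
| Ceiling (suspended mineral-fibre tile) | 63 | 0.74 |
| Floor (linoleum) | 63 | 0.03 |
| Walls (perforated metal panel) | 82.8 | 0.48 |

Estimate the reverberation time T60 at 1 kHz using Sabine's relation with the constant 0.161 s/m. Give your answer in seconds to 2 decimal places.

0.30 seconds

Total absorption A = 14.9·0.58 + 2·0.09 + 2.4·0.26 + 63·0.74 + 63·0.03 + 82.8·0.48
  = 8.642 + 0.180 + 0.624 + 46.620 + 1.890 + 39.744 = 97.700 m^2 sabins.
Volume V = 12.6 × 5 × 2.9 = 182.7 m³.
Sabine: RT60 = 0.161 × 182.7 / 97.700 = 0.30 s.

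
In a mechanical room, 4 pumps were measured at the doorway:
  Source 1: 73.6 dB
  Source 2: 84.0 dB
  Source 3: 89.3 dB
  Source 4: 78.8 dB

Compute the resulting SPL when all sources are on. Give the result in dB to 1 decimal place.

Σ 10^(Lᵢ/10) = 1.201e+09.
Back to dB: 10·log₁₀ Σ = 90.8 dB.

90.8 dB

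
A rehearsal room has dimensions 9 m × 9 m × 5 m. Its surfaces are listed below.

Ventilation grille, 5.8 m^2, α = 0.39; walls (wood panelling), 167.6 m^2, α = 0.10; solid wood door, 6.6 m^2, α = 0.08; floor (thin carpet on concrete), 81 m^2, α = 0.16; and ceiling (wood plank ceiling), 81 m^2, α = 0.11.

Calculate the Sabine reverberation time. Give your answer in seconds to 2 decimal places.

1.57 sec

A = Σ Sᵢαᵢ = 5.8*0.39 + 167.6*0.10 + 6.6*0.08 + 81*0.16 + 81*0.11 = 41.420 sabins.
V = 9·9·5 = 405 m³.
RT60 = 0.161 · V / A = 0.161 × 405 / 41.420 = 1.57 s.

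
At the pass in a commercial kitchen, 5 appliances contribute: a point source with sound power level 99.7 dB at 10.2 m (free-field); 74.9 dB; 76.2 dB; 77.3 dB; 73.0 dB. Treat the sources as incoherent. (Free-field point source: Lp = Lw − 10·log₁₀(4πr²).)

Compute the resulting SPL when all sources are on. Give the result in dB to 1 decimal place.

Source at 10.2 m: Lp = 99.7 − 10·log₁₀(4π·10.2²) = 99.7 − 10·log₁₀(1307.405) = 68.5 dB.
Sum in the linear (power) domain: Σ 10^(Lᵢ/10) = 10^(68.5/10) + 10^(74.9/10) + 10^(76.2/10) + 10^(77.3/10) + 10^(73.0/10) = 1.533e+08.
Combined level = 10 log₁₀(1.533e+08) = 81.9 dB.

81.9 dB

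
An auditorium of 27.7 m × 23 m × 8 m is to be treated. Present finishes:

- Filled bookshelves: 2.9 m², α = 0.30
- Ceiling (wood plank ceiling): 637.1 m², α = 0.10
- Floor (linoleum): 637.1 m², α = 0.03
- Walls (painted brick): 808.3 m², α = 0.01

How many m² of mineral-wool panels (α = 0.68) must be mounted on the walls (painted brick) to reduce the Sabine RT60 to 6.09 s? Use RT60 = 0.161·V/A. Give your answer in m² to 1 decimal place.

Summing Sᵢαᵢ: 0.870 + 63.710 + 19.113 + 8.083 → A₁ = 91.776 sabins.
V = 5096.8 m³. Target absorption A₂ = 0.161 × 5096.8 / 6.09 = 134.743 sabins.
Absorption to add: 134.743 − 91.776 = 42.967 sabins.
Net gain per m²: Δα = 0.68 − 0.01 = 0.67.
Area = ΔA/Δα = 42.967/0.67 = 64.1 m².

64.1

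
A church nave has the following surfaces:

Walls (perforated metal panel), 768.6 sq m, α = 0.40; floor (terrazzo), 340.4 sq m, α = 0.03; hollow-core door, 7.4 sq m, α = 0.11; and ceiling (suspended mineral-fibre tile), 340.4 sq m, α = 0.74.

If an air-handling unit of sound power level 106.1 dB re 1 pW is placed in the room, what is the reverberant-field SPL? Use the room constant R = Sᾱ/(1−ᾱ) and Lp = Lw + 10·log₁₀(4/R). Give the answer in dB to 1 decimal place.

A = 570.362 sabins; S = 1456.8 sq m.
ᾱ = 0.3915, so room constant R = A/(1−ᾱ) = 937.325 sq m.
Lp = 106.1 + 10·log₁₀(4/937.325) = 106.1 + (-23.70) = 82.4 dB.

82.4 dB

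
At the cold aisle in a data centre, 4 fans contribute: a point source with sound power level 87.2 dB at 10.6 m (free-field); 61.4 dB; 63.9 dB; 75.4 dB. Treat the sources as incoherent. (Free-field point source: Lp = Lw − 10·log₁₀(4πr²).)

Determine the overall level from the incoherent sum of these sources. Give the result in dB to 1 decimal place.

75.9 dB

Source at 10.6 m: Lp = 87.2 − 10·log₁₀(4π·10.6²) = 87.2 − 10·log₁₀(1411.957) = 55.7 dB.
Sum in the linear (power) domain: Σ 10^(Lᵢ/10) = 10^(55.7/10) + 10^(61.4/10) + 10^(63.9/10) + 10^(75.4/10) = 3.888e+07.
Combined level = 10 log₁₀(3.888e+07) = 75.9 dB.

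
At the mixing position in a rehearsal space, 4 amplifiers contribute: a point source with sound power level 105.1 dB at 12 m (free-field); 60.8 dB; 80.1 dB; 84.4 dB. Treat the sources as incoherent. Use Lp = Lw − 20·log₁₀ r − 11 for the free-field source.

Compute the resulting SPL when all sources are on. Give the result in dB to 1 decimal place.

86.0 dB

Source at 12 m: Lp = 105.1 − 20·log₁₀(12) − 11 = 72.5 dB.
Converting to relative power and adding: 10^(72.5/10) + 10^(60.8/10) + 10^(80.1/10) + 10^(84.4/10) = 3.967e+08.
Back to dB: 10·log₁₀ Σ = 86.0 dB.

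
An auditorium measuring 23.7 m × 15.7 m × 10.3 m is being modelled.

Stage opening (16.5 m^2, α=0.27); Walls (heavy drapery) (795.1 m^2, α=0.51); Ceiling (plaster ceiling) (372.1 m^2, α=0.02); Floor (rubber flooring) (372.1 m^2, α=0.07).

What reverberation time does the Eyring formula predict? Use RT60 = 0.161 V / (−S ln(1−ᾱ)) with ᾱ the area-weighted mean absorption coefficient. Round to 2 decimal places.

1.18 s

S = Σ Sᵢ = 1555.8 m^2.
Absorption A = 16.5×0.27 + 795.1×0.51 + 372.1×0.02 + 372.1×0.07 = 443.445 sabins.
ᾱ = 443.445 / 1555.8 = 0.2850.
Eyring denominator: −S ln(1−ᾱ) = 521.928.
V = 23.7 × 15.7 × 10.3 = 3832.527 m³.
T = 0.161·V/[−S·ln(1−ᾱ)] = 0.161·3832.527/521.928 = 1.18 s.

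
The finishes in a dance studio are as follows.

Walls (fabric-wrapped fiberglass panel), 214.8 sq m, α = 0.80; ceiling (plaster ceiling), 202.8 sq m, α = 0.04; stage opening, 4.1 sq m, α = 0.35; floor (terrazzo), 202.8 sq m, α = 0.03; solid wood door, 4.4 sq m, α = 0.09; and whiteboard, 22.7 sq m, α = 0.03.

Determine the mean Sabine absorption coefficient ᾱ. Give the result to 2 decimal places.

0.29

Total surface area S = 651.6 sq m.
Σ(Sᵢαᵢ) = 214.8*0.80 + 202.8*0.04 + 4.1*0.35 + 202.8*0.03 + 4.4*0.09 + 22.7*0.03 = 188.548.
ᾱ = A/S = 0.29.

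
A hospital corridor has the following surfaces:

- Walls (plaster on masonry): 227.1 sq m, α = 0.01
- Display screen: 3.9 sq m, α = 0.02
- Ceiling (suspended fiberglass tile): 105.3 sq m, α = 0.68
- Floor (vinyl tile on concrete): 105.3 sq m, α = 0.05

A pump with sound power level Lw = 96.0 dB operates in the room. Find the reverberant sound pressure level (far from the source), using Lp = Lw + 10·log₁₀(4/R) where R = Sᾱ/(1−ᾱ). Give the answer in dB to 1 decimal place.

82.2 dB

A = 79.218 sabins; S = 441.6 sq m.
ᾱ = 79.218/441.6 = 0.1794; R = Sᾱ/(1−ᾱ) = 79.218/(1−0.1794) = 96.537 sq m.
Lp = 96.0 + 10·log₁₀(4/96.537) = 96.0 + (-13.83) = 82.2 dB.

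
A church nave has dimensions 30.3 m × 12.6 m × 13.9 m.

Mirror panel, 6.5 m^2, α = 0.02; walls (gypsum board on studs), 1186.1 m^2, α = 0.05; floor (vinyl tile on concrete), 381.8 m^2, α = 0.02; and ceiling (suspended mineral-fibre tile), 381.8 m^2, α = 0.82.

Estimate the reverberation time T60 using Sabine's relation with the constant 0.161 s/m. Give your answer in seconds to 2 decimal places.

Summing Sᵢαᵢ: 0.130 + 59.305 + 7.636 + 313.076 → A = 380.147 sabins.
Room volume: 5306.742 m³.
RT60 = 0.161 · V / A = 0.161 × 5306.742 / 380.147 = 2.25 s.

2.25 sec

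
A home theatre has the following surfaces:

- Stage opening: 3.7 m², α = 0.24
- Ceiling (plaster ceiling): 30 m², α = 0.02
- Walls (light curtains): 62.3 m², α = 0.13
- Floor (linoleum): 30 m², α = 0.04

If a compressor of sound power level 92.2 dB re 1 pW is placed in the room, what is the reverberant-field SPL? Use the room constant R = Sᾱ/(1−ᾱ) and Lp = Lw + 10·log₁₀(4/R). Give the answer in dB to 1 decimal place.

87.5 dB

Σ(Sᵢαᵢ) = 3.7×0.24 + 30×0.02 + 62.3×0.13 + 30×0.04 = 10.787; total area S = 126.0 m².
ᾱ = 0.0856, so room constant R = A/(1−ᾱ) = 11.797 m².
Lp = 92.2 + 10·log₁₀(4/11.797) = 92.2 + (-4.70) = 87.5 dB.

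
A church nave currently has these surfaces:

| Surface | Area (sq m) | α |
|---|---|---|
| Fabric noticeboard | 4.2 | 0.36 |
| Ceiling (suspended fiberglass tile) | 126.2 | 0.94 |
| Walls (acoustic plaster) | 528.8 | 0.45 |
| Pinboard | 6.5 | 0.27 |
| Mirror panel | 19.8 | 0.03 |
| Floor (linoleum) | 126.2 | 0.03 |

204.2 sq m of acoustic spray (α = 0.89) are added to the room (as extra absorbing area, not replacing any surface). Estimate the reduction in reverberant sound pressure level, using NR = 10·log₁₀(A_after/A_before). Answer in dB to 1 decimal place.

Equivalent absorption area: A_before = 4.2*0.36 + 126.2*0.94 + 528.8*0.45 + 6.5*0.27 + 19.8*0.03 + 126.2*0.03 = 364.235 sq m.
Added absorption = 204.2 × 0.89 = 181.738 sabins.
A_after = 364.235 + 181.738 = 545.973 sabins.
NR = 10·log₁₀(545.973/364.235) = 1.8 dB.

1.8 dB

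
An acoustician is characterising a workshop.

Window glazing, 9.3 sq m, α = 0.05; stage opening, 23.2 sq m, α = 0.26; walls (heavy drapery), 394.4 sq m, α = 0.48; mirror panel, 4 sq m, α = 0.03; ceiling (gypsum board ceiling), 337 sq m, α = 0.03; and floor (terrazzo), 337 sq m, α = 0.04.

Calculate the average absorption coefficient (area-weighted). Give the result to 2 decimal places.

0.20

Total surface area S = 1104.9 sq m.
Σ(Sᵢαᵢ) = 9.3·0.05 + 23.2·0.26 + 394.4·0.48 + 4·0.03 + 337·0.03 + 337·0.04 = 219.519.
ᾱ = 219.519 / 1104.9 = 0.20.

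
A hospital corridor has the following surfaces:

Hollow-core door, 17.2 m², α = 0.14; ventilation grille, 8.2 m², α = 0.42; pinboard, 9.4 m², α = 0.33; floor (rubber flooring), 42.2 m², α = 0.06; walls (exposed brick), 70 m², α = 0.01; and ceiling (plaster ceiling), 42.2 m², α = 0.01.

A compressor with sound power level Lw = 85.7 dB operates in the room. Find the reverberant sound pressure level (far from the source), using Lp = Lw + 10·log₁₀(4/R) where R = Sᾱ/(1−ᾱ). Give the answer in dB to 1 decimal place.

80.4 dB

A = 12.608 sabins; S = 189.2 m².
ᾱ = 0.0666, so room constant R = A/(1−ᾱ) = 13.508 m².
Lp = Lw + 10 log₁₀(4/R) = 85.7 -5.29 = 80.4 dB.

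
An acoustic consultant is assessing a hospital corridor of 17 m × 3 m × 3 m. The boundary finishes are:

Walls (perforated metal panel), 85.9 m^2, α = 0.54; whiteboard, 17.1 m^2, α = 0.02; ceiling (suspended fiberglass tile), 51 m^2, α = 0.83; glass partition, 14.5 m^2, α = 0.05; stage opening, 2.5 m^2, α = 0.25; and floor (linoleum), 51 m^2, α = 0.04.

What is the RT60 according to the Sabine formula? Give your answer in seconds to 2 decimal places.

0.27 s

Total absorption A = 85.9·0.54 + 17.1·0.02 + 51·0.83 + 14.5·0.05 + 2.5·0.25 + 51·0.04
  = 46.386 + 0.342 + 42.330 + 0.725 + 0.625 + 2.040 = 92.448 m^2 sabins.
V = 17·3·3 = 153 m³.
T = 0.161 V/A = 0.161·153/92.448 = 0.27 s.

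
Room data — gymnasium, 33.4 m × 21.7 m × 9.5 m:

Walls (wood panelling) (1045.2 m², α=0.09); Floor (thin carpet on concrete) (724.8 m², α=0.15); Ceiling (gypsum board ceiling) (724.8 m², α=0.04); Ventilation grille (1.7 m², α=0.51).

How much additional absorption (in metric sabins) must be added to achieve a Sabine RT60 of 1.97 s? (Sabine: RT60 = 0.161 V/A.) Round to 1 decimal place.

330.1 sabins

Summing Sᵢαᵢ: 94.068 + 108.720 + 28.992 + 0.867 → A₁ = 232.647 sabins.
For T = 1.97 s, need A₂ = 0.161·V/T = 0.161·6885.41/1.97 = 562.716 sabins.
Shortfall: 562.716 − 232.647 = 330.1 sabins.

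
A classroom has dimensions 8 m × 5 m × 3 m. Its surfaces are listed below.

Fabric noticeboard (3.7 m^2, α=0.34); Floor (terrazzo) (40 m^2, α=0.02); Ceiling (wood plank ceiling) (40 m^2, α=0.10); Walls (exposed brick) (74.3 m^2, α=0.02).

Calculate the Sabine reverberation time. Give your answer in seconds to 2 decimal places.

2.56 s

Total absorption A = 3.7·0.34 + 40·0.02 + 40·0.10 + 74.3·0.02
  = 1.258 + 0.800 + 4.000 + 1.486 = 7.544 m^2 sabins.
Room volume: 120 m³.
Sabine: RT60 = 0.161 × 120 / 7.544 = 2.56 s.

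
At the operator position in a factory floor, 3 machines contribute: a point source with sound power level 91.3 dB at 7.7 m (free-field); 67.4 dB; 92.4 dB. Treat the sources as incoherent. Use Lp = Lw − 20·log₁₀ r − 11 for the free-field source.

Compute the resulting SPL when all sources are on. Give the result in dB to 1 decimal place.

Source at 7.7 m: Lp = 91.3 − 20·log₁₀(7.7) − 11 = 62.6 dB.
Converting to relative power and adding: 10^(62.6/10) + 10^(67.4/10) + 10^(92.4/10) = 1.745e+09.
Back to dB: 10·log₁₀ Σ = 92.4 dB.

92.4 dB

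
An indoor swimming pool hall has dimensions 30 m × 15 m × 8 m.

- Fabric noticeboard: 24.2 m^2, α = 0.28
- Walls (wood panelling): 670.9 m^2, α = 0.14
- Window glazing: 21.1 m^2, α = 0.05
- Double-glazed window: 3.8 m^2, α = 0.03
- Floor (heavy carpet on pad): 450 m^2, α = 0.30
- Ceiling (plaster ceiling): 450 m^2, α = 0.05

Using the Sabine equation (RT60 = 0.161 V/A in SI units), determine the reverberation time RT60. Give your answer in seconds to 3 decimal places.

2.235 s

Total absorption A = 24.2*0.28 + 670.9*0.14 + 21.1*0.05 + 3.8*0.03 + 450*0.30 + 450*0.05
  = 6.776 + 93.926 + 1.055 + 0.114 + 135.000 + 22.500 = 259.371 m^2 sabins.
Room volume: 3600 m³.
T = 0.161 V/A = 0.161·3600/259.371 = 2.235 s.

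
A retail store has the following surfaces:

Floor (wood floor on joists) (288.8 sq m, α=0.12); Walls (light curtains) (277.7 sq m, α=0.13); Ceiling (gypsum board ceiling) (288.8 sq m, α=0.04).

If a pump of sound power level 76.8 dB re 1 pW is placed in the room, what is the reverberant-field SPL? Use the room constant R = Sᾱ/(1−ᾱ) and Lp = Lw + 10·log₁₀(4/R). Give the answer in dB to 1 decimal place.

63.2 dB

A = 82.309 sabins; S = 855.3 sq m.
ᾱ = 82.309/855.3 = 0.0962; R = Sᾱ/(1−ᾱ) = 82.309/(1−0.0962) = 91.070 sq m.
Lp = 76.8 + 10·log₁₀(4/91.070) = 76.8 + (-13.57) = 63.2 dB.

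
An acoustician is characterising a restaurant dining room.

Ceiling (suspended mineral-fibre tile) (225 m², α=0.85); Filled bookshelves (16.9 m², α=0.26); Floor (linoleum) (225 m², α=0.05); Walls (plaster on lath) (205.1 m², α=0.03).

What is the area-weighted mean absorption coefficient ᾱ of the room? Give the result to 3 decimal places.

S = Σ Sᵢ = 225 + 16.9 + 225 + 205.1 = 672.0 m².
Σ(Sᵢαᵢ) = 225·0.85 + 16.9·0.26 + 225·0.05 + 205.1·0.03 = 213.047.
ᾱ = A/S = 0.317.

0.317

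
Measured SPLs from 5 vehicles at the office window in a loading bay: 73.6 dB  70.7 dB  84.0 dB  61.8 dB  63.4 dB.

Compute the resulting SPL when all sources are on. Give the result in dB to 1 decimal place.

Sum in the linear (power) domain: Σ 10^(Lᵢ/10) = 10^(73.6/10) + 10^(70.7/10) + 10^(84.0/10) + 10^(61.8/10) + 10^(63.4/10) = 2.895e+08.
Combined level = 10 log₁₀(2.895e+08) = 84.6 dB.

84.6 dB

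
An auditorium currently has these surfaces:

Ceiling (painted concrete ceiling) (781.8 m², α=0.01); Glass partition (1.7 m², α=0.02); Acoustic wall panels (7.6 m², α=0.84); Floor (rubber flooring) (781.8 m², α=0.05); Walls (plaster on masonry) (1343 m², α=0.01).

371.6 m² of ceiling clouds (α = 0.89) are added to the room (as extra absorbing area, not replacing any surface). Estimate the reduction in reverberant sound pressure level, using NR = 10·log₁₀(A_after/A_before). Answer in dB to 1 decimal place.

7.7 dB

Summing Sᵢαᵢ: 7.818 + 0.034 + 6.384 + 39.090 + 13.430 → A_before = 66.756 sabins.
Treatment contributes 371.6·0.89 = 330.724 sabins.
New total A_after = 397.480 sabins.
Reduction = 10 log₁₀(A_after/A_before) = 10 log₁₀(5.9542) = 7.7 dB.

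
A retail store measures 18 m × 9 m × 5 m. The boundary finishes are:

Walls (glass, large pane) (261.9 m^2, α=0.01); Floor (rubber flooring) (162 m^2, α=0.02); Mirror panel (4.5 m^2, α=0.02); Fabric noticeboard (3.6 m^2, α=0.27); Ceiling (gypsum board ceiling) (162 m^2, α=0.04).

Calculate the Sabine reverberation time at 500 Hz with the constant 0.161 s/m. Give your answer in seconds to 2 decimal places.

Total absorption A = 261.9×0.01 + 162×0.02 + 4.5×0.02 + 3.6×0.27 + 162×0.04
  = 2.619 + 3.240 + 0.090 + 0.972 + 6.480 = 13.401 m^2 sabins.
Volume V = 18 × 9 × 5 = 810 m³.
RT60 = 0.161 · V / A = 0.161 × 810 / 13.401 = 9.73 s.

9.73 s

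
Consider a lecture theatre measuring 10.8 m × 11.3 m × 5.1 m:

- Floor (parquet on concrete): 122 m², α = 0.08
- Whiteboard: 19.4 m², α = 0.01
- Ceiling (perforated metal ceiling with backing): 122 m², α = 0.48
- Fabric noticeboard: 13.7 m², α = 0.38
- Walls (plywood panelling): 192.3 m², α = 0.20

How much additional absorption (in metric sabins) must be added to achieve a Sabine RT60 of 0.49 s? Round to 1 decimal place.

92.3 sabins

Summing Sᵢαᵢ: 9.760 + 0.194 + 58.560 + 5.206 + 38.460 → A₁ = 112.180 sabins.
Target A₂ = 0.161·622.404/0.49 = 204.504 sabins (V = 622.404 m³).
Shortfall: 204.504 − 112.180 = 92.3 sabins.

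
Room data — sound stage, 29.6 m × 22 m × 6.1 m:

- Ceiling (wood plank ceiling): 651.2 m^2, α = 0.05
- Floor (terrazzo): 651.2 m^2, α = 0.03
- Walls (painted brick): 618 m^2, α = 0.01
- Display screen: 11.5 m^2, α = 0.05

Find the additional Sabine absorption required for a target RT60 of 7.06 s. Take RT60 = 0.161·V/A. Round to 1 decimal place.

Equivalent absorption area: A₁ = 651.2·0.05 + 651.2·0.03 + 618·0.01 + 11.5·0.05 = 58.851 m^2.
For T = 7.06 s, need A₂ = 0.161·V/T = 0.161·3972.32/7.06 = 90.587 sabins.
Additional absorption ΔA = 90.587 − 58.851 = 31.7 sabins.

31.7 sabins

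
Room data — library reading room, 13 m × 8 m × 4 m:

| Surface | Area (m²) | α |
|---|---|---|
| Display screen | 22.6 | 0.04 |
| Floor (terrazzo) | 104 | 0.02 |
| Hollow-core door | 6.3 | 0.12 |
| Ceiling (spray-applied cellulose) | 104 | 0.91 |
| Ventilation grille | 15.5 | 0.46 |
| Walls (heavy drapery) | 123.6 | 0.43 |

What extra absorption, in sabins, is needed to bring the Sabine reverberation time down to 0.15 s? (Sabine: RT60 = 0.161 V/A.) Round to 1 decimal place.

287.8 sabins

A₁ = Σ Sᵢαᵢ = 22.6×0.04 + 104×0.02 + 6.3×0.12 + 104×0.91 + 15.5×0.46 + 123.6×0.43 = 158.658 sabins.
V = 416 m³. Required absorption A₂ = 0.161 × 416 / 0.15 = 446.507 sabins.
ΔA = A₂ − A₁ = 446.507 − 158.658 = 287.8 sabins.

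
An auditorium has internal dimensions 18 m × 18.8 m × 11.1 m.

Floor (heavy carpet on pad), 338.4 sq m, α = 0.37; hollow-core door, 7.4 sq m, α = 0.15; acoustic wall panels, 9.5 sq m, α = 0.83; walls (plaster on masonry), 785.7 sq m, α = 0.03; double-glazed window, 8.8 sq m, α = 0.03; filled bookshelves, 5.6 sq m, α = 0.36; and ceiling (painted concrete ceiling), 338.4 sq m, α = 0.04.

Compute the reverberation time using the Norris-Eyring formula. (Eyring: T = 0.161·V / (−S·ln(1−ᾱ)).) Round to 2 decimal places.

S = Σ Sᵢ = 1493.8 sq m.
Absorption A = 338.4×0.37 + 7.4×0.15 + 9.5×0.83 + 785.7×0.03 + 8.8×0.03 + 5.6×0.36 + 338.4×0.04 = 173.590 sabins.
ᾱ = 173.590 / 1493.8 = 0.1162.
−S·ln(1−ᾱ) = −1493.8 × ln(1 − 0.1162) = 184.521.
V = 18 × 18.8 × 11.1 = 3756.24 m³.
T = 0.161·V/[−S·ln(1−ᾱ)] = 0.161·3756.24/184.521 = 3.28 s.

3.28 sec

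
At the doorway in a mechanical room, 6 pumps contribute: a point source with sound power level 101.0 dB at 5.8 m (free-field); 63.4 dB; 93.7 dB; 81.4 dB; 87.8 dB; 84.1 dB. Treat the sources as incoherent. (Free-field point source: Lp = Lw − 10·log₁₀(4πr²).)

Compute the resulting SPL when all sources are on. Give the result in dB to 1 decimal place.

Source at 5.8 m: Lp = 101.0 − 10·log₁₀(4π·5.8²) = 101.0 − 10·log₁₀(422.733) = 74.7 dB.
Converting to relative power and adding: 10^(74.7/10) + 10^(63.4/10) + 10^(93.7/10) + 10^(81.4/10) + 10^(87.8/10) + 10^(84.1/10) = 3.374e+09.
Combined level = 10 log₁₀(3.374e+09) = 95.3 dB.

95.3 dB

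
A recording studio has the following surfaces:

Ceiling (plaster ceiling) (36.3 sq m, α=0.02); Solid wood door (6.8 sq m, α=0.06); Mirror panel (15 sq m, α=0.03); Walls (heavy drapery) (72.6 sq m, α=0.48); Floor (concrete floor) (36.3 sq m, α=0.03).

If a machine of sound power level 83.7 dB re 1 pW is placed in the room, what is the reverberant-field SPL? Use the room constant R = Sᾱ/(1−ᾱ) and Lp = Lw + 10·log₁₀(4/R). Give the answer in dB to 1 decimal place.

Σ(Sᵢαᵢ) = 36.3×0.02 + 6.8×0.06 + 15×0.03 + 72.6×0.48 + 36.3×0.03 = 37.521; total area S = 167.0 sq m.
ᾱ = 0.2247, so room constant R = A/(1−ᾱ) = 48.395 sq m.
Lp = Lw + 10 log₁₀(4/R) = 83.7 -10.83 = 72.9 dB.

72.9 dB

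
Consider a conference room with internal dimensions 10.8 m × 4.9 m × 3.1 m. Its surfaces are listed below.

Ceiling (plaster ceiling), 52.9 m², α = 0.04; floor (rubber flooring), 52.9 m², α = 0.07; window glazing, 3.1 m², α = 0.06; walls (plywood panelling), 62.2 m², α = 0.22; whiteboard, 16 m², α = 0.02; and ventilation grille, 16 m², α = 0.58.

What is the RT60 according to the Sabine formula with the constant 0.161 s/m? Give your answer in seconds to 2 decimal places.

Total absorption A = 52.9×0.04 + 52.9×0.07 + 3.1×0.06 + 62.2×0.22 + 16×0.02 + 16×0.58
  = 2.116 + 3.703 + 0.186 + 13.684 + 0.320 + 9.280 = 29.289 m² sabins.
Room volume: 164.052 m³.
T = 0.161 V/A = 0.161·164.052/29.289 = 0.90 s.

0.90 s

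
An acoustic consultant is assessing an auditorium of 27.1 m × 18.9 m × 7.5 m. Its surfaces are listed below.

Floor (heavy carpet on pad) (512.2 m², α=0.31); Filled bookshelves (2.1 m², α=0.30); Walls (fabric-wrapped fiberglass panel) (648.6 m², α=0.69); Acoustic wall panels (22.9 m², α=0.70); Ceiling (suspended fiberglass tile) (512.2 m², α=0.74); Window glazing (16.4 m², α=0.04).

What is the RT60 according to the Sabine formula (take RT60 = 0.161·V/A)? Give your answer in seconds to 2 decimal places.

Summing Sᵢαᵢ: 158.782 + 0.630 + 447.534 + 16.030 + 379.028 + 0.656 → A = 1002.660 sabins.
Room volume: 3841.425 m³.
Sabine: RT60 = 0.161 × 3841.425 / 1002.660 = 0.62 s.

0.62 sec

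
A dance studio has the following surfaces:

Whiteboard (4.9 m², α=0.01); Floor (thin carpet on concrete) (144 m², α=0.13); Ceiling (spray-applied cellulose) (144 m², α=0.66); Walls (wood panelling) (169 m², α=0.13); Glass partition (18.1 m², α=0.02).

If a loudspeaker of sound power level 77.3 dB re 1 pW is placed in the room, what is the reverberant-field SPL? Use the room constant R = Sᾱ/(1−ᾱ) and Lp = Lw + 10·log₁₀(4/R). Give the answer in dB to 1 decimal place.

A = 136.141 sabins; S = 480.0 m².
ᾱ = 0.2836, so room constant R = A/(1−ᾱ) = 190.035 m².
Lp = Lw + 10 log₁₀(4/R) = 77.3 -16.77 = 60.5 dB.

60.5 dB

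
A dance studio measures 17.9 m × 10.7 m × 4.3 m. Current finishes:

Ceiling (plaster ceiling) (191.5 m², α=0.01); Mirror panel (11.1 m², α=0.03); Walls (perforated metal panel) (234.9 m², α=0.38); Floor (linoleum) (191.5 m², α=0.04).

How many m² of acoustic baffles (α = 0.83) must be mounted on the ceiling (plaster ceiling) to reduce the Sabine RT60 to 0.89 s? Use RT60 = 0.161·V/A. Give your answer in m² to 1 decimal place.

60.7

Equivalent absorption area: A₁ = 191.5·0.01 + 11.1·0.03 + 234.9·0.38 + 191.5·0.04 = 99.170 m².
Required A₂ = 0.161·823.579/0.89 = 148.985 sabins.
Absorption to add: 148.985 − 99.170 = 49.815 sabins.
Net gain per m²: Δα = 0.83 − 0.01 = 0.82.
Panel area = 49.815 / 0.82 = 60.7 m².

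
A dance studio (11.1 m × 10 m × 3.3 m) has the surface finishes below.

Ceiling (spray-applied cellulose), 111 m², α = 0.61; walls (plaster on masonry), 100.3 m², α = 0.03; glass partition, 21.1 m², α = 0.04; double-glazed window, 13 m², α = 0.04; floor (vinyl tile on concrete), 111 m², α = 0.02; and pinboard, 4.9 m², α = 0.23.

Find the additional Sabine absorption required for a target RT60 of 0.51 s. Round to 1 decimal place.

Equivalent absorption area: A₁ = 111·0.61 + 100.3·0.03 + 21.1·0.04 + 13·0.04 + 111·0.02 + 4.9·0.23 = 75.430 m².
V = 366.3 m³. Required absorption A₂ = 0.161 × 366.3 / 0.51 = 115.636 sabins.
Shortfall: 115.636 − 75.430 = 40.2 sabins.

40.2 sabins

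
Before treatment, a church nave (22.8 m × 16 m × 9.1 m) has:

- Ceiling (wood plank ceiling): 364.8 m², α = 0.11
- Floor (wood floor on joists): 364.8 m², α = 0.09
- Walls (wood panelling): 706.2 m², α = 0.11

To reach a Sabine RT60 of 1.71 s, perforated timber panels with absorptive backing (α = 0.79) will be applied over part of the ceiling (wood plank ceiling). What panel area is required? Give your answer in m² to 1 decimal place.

238.1

Total absorption A₁ = 364.8×0.11 + 364.8×0.09 + 706.2×0.11
  = 40.128 + 32.832 + 77.682 = 150.642 m² sabins.
Required A₂ = 0.161·3319.68/1.71 = 312.555 sabins.
ΔA needed = 312.555 − 150.642 = 161.913 sabins.
Net gain per m²: Δα = 0.79 − 0.11 = 0.68.
Panel area = 161.913 / 0.68 = 238.1 m².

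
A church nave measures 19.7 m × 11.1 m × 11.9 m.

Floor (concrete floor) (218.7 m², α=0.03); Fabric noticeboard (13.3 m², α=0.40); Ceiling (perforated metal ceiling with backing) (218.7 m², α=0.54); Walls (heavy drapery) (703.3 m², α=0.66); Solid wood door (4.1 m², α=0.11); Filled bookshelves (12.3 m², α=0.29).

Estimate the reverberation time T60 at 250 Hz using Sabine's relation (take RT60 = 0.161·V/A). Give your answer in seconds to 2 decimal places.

0.70 seconds

A = Σ Sᵢαᵢ = 218.7×0.03 + 13.3×0.40 + 218.7×0.54 + 703.3×0.66 + 4.1×0.11 + 12.3×0.29 = 598.175 sabins.
Room volume: 2602.173 m³.
T = 0.161 V/A = 0.161·2602.173/598.175 = 0.70 s.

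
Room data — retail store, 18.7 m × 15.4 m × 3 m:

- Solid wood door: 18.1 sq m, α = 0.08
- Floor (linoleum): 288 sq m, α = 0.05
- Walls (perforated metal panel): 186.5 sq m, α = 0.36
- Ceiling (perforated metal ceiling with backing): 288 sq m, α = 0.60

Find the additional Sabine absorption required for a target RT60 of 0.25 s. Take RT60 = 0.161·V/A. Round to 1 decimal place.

Summing Sᵢαᵢ: 1.448 + 14.400 + 67.140 + 172.800 → A₁ = 255.788 sabins.
For T = 0.25 s, need A₂ = 0.161·V/T = 0.161·863.94/0.25 = 556.377 sabins.
ΔA = A₂ − A₁ = 556.377 − 255.788 = 300.6 sabins.

300.6 sabins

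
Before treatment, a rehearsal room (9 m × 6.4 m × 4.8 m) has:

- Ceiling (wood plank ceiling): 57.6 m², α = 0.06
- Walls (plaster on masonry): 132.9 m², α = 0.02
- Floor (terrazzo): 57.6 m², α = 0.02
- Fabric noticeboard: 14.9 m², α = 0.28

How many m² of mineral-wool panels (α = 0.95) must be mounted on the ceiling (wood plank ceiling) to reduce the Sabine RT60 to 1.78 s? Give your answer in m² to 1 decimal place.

15.2

Equivalent absorption area: A₁ = 57.6*0.06 + 132.9*0.02 + 57.6*0.02 + 14.9*0.28 = 11.438 m².
V = 276.48 m³. Target absorption A₂ = 0.161 × 276.48 / 1.78 = 25.007 sabins.
ΔA needed = 25.007 − 11.438 = 13.569 sabins.
Each m² of panel replacing the ceiling (wood plank ceiling) adds (0.95 − 0.06) = 0.89 sabins.
Panel area = 13.569 / 0.89 = 15.2 m².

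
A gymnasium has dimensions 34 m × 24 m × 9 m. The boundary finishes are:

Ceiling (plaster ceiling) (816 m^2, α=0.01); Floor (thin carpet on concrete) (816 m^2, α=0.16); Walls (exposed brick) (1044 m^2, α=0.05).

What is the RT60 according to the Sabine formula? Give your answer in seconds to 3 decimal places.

Summing Sᵢαᵢ: 8.160 + 130.560 + 52.200 → A = 190.920 sabins.
Volume V = 34 × 24 × 9 = 7344 m³.
Sabine: RT60 = 0.161 × 7344 / 190.920 = 6.193 s.

6.193 s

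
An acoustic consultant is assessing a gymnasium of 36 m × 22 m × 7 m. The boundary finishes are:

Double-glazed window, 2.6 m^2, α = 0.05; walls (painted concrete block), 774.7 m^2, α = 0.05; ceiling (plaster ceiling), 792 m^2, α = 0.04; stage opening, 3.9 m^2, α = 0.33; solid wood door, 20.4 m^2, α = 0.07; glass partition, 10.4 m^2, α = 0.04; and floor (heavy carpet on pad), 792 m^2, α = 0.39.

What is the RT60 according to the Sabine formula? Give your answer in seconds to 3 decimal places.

2.333 s

Summing Sᵢαᵢ: 0.130 + 38.735 + 31.680 + 1.287 + 1.428 + 0.416 + 308.880 → A = 382.556 sabins.
V = 36·22·7 = 5544 m³.
T = 0.161 V/A = 0.161·5544/382.556 = 2.333 s.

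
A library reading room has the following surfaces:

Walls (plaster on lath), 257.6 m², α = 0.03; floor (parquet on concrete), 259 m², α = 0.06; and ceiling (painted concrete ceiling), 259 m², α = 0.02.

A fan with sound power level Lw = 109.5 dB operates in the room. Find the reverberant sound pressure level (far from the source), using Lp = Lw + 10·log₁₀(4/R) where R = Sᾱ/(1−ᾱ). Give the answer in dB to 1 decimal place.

100.8 dB

Σ(Sᵢαᵢ) = 257.6×0.03 + 259×0.06 + 259×0.02 = 28.448; total area S = 775.6 m².
ᾱ = 28.448/775.6 = 0.0367; R = Sᾱ/(1−ᾱ) = 28.448/(1−0.0367) = 29.532 m².
Lp = Lw + 10 log₁₀(4/R) = 109.5 -8.68 = 100.8 dB.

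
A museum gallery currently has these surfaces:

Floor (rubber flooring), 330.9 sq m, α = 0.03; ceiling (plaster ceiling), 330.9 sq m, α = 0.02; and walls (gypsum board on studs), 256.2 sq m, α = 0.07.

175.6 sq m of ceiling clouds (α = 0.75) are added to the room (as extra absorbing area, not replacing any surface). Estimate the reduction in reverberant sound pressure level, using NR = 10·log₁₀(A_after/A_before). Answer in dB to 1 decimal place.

Equivalent absorption area: A_before = 330.9*0.03 + 330.9*0.02 + 256.2*0.07 = 34.479 sq m.
Added absorption = 175.6 × 0.75 = 131.700 sabins.
New total A_after = 166.179 sabins.
Reduction = 10 log₁₀(A_after/A_before) = 10 log₁₀(4.8197) = 6.8 dB.

6.8 dB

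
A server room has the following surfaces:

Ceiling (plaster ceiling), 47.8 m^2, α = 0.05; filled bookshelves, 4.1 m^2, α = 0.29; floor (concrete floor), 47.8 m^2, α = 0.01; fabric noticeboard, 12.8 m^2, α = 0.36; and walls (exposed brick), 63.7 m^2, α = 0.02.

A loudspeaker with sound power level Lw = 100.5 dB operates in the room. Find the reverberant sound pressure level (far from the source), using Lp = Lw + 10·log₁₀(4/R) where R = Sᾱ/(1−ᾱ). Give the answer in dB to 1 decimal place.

Σ(Sᵢαᵢ) = 47.8×0.05 + 4.1×0.29 + 47.8×0.01 + 12.8×0.36 + 63.7×0.02 = 9.939; total area S = 176.2 m^2.
ᾱ = 9.939/176.2 = 0.0564; R = Sᾱ/(1−ᾱ) = 9.939/(1−0.0564) = 10.533 m^2.
Lp = 100.5 + 10·log₁₀(4/10.533) = 100.5 + (-4.20) = 96.3 dB.

96.3 dB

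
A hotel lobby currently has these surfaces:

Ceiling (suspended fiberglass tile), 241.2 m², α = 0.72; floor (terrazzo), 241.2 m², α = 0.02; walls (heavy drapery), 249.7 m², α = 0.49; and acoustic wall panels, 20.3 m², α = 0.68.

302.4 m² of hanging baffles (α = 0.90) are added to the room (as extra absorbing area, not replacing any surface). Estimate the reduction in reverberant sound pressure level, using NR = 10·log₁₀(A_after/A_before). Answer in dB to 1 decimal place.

2.7 dB

Total absorption A_before = 241.2×0.72 + 241.2×0.02 + 249.7×0.49 + 20.3×0.68
  = 173.664 + 4.824 + 122.353 + 13.804 = 314.645 m² sabins.
Treatment contributes 302.4·0.90 = 272.160 sabins.
A_after = 314.645 + 272.160 = 586.805 sabins.
NR = 10·log₁₀(586.805/314.645) = 2.7 dB.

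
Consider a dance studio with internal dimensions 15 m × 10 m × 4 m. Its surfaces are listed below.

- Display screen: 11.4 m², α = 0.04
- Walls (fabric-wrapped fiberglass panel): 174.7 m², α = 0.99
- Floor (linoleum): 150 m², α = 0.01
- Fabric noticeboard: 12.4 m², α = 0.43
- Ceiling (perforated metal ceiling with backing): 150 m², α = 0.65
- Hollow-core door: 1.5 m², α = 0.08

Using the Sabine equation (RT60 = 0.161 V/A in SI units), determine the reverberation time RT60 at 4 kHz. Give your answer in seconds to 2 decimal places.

A = Σ Sᵢαᵢ = 11.4·0.04 + 174.7·0.99 + 150·0.01 + 12.4·0.43 + 150·0.65 + 1.5·0.08 = 277.861 sabins.
V = 15·10·4 = 600 m³.
T = 0.161 V/A = 0.161·600/277.861 = 0.35 s.

0.35 seconds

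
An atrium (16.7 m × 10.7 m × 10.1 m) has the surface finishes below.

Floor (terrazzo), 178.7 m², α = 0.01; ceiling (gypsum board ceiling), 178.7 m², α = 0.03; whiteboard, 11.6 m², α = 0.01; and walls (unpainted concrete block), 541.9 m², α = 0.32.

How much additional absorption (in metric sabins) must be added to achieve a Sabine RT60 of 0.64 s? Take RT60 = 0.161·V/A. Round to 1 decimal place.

Equivalent absorption area: A₁ = 178.7×0.01 + 178.7×0.03 + 11.6×0.01 + 541.9×0.32 = 180.672 m².
Target A₂ = 0.161·1804.769/0.64 = 454.012 sabins (V = 1804.769 m³).
Shortfall: 454.012 − 180.672 = 273.3 sabins.

273.3 sabins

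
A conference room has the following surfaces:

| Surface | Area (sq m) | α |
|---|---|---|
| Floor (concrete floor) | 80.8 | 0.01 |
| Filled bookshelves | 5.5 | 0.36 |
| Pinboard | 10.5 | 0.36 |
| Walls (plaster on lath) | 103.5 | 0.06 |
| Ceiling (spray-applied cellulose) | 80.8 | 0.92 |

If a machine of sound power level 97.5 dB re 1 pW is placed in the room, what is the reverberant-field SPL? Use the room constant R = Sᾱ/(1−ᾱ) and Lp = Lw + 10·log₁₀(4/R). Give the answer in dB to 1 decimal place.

82.5 dB

A = 87.114 sabins; S = 281.1 sq m.
ᾱ = 0.3099, so room constant R = A/(1−ᾱ) = 126.234 sq m.
Lp = 97.5 + 10·log₁₀(4/126.234) = 97.5 + (-14.99) = 82.5 dB.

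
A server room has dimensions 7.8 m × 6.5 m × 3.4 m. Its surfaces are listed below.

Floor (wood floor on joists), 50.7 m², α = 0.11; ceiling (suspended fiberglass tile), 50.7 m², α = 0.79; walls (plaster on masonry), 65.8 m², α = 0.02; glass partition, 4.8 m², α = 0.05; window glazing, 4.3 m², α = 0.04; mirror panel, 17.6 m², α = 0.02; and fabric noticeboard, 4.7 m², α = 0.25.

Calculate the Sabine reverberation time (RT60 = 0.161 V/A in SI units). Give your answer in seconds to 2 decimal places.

0.57 s

Summing Sᵢαᵢ: 5.577 + 40.053 + 1.316 + 0.240 + 0.172 + 0.352 + 1.175 → A = 48.885 sabins.
V = 7.8·6.5·3.4 = 172.38 m³.
RT60 = 0.161 · V / A = 0.161 × 172.38 / 48.885 = 0.57 s.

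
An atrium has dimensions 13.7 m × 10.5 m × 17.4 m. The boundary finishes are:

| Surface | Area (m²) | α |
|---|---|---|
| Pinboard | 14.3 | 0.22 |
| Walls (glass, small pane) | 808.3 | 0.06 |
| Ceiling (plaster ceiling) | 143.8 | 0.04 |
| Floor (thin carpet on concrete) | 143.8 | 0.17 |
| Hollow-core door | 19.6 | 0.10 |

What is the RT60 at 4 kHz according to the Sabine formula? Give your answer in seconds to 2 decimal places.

4.81 sec

Equivalent absorption area: A = 14.3*0.22 + 808.3*0.06 + 143.8*0.04 + 143.8*0.17 + 19.6*0.10 = 83.802 m².
Room volume: 2502.99 m³.
RT60 = 0.161 · V / A = 0.161 × 2502.99 / 83.802 = 4.81 s.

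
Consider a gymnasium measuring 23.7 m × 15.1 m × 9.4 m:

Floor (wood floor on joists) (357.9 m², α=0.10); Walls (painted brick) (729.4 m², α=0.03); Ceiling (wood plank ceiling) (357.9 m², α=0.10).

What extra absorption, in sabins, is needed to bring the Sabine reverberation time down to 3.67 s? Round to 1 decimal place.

54.1 sabins

Equivalent absorption area: A₁ = 357.9×0.10 + 729.4×0.03 + 357.9×0.10 = 93.462 m².
For T = 3.67 s, need A₂ = 0.161·V/T = 0.161·3363.978/3.67 = 147.575 sabins.
ΔA = A₂ − A₁ = 147.575 − 93.462 = 54.1 sabins.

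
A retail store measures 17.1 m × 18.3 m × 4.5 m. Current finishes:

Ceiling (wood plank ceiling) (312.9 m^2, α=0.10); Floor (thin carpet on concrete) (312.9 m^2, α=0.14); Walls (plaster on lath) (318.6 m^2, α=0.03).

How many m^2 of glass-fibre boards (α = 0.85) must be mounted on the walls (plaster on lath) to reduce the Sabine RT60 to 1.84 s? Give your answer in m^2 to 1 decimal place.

Equivalent absorption area: A₁ = 312.9*0.10 + 312.9*0.14 + 318.6*0.03 = 84.654 m^2.
V = 1408.185 m³. Target absorption A₂ = 0.161 × 1408.185 / 1.84 = 123.216 sabins.
Absorption to add: 123.216 − 84.654 = 38.562 sabins.
Each m^2 of panel replacing the walls (plaster on lath) adds (0.85 − 0.03) = 0.82 sabins.
Area = ΔA/Δα = 38.562/0.82 = 47.0 m^2.

47.0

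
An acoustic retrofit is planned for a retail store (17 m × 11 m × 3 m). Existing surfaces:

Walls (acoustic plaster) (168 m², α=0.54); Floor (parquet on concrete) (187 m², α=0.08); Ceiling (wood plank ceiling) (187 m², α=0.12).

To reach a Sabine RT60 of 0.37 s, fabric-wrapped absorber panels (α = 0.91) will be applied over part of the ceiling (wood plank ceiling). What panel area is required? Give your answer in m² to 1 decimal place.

Total absorption A₁ = 168×0.54 + 187×0.08 + 187×0.12
  = 90.720 + 14.960 + 22.440 = 128.120 m² sabins.
Required A₂ = 0.161·561/0.37 = 244.111 sabins.
ΔA needed = 244.111 − 128.120 = 115.991 sabins.
Net gain per m²: Δα = 0.91 − 0.12 = 0.79.
Panel area = 115.991 / 0.79 = 146.8 m².

146.8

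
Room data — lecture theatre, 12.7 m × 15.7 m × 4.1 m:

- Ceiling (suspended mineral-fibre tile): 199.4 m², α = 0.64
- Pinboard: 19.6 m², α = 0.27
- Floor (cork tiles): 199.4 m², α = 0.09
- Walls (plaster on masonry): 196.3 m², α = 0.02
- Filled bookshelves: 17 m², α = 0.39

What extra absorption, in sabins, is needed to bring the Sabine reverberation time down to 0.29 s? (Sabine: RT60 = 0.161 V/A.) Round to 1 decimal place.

Equivalent absorption area: A₁ = 199.4·0.64 + 19.6·0.27 + 199.4·0.09 + 196.3·0.02 + 17·0.39 = 161.410 m².
V = 817.499 m³. Required absorption A₂ = 0.161 × 817.499 / 0.29 = 453.853 sabins.
ΔA = A₂ − A₁ = 453.853 − 161.410 = 292.4 sabins.

292.4 sabins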